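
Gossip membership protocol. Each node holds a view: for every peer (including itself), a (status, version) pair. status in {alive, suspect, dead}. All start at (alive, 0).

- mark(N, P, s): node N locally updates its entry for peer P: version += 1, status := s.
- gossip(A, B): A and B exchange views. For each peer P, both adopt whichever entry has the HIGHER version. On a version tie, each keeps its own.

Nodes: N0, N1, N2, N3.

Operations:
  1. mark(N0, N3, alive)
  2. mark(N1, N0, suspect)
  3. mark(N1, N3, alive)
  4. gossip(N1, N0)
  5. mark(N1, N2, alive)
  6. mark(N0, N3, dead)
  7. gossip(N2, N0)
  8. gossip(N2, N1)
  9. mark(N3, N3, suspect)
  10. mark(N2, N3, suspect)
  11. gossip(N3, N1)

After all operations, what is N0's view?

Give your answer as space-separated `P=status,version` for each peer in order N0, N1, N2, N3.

Answer: N0=suspect,1 N1=alive,0 N2=alive,0 N3=dead,2

Derivation:
Op 1: N0 marks N3=alive -> (alive,v1)
Op 2: N1 marks N0=suspect -> (suspect,v1)
Op 3: N1 marks N3=alive -> (alive,v1)
Op 4: gossip N1<->N0 -> N1.N0=(suspect,v1) N1.N1=(alive,v0) N1.N2=(alive,v0) N1.N3=(alive,v1) | N0.N0=(suspect,v1) N0.N1=(alive,v0) N0.N2=(alive,v0) N0.N3=(alive,v1)
Op 5: N1 marks N2=alive -> (alive,v1)
Op 6: N0 marks N3=dead -> (dead,v2)
Op 7: gossip N2<->N0 -> N2.N0=(suspect,v1) N2.N1=(alive,v0) N2.N2=(alive,v0) N2.N3=(dead,v2) | N0.N0=(suspect,v1) N0.N1=(alive,v0) N0.N2=(alive,v0) N0.N3=(dead,v2)
Op 8: gossip N2<->N1 -> N2.N0=(suspect,v1) N2.N1=(alive,v0) N2.N2=(alive,v1) N2.N3=(dead,v2) | N1.N0=(suspect,v1) N1.N1=(alive,v0) N1.N2=(alive,v1) N1.N3=(dead,v2)
Op 9: N3 marks N3=suspect -> (suspect,v1)
Op 10: N2 marks N3=suspect -> (suspect,v3)
Op 11: gossip N3<->N1 -> N3.N0=(suspect,v1) N3.N1=(alive,v0) N3.N2=(alive,v1) N3.N3=(dead,v2) | N1.N0=(suspect,v1) N1.N1=(alive,v0) N1.N2=(alive,v1) N1.N3=(dead,v2)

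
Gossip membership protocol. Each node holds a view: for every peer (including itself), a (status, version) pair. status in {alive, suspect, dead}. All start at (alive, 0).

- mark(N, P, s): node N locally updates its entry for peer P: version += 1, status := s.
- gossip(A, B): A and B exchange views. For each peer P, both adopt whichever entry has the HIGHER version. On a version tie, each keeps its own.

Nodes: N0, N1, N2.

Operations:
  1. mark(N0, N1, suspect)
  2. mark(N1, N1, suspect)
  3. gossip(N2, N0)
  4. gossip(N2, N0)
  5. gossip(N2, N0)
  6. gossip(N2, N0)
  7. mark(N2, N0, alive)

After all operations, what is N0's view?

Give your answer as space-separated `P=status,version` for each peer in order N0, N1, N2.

Answer: N0=alive,0 N1=suspect,1 N2=alive,0

Derivation:
Op 1: N0 marks N1=suspect -> (suspect,v1)
Op 2: N1 marks N1=suspect -> (suspect,v1)
Op 3: gossip N2<->N0 -> N2.N0=(alive,v0) N2.N1=(suspect,v1) N2.N2=(alive,v0) | N0.N0=(alive,v0) N0.N1=(suspect,v1) N0.N2=(alive,v0)
Op 4: gossip N2<->N0 -> N2.N0=(alive,v0) N2.N1=(suspect,v1) N2.N2=(alive,v0) | N0.N0=(alive,v0) N0.N1=(suspect,v1) N0.N2=(alive,v0)
Op 5: gossip N2<->N0 -> N2.N0=(alive,v0) N2.N1=(suspect,v1) N2.N2=(alive,v0) | N0.N0=(alive,v0) N0.N1=(suspect,v1) N0.N2=(alive,v0)
Op 6: gossip N2<->N0 -> N2.N0=(alive,v0) N2.N1=(suspect,v1) N2.N2=(alive,v0) | N0.N0=(alive,v0) N0.N1=(suspect,v1) N0.N2=(alive,v0)
Op 7: N2 marks N0=alive -> (alive,v1)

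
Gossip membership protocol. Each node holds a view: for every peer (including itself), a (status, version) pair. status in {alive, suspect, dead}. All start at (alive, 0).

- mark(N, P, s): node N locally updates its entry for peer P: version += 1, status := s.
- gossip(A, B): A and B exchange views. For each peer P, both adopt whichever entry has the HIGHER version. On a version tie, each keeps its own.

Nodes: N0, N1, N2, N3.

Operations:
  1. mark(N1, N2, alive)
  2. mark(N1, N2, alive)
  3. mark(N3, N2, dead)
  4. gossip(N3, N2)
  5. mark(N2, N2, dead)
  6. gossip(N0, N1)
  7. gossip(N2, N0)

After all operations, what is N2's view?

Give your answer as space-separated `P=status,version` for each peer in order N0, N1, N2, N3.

Answer: N0=alive,0 N1=alive,0 N2=dead,2 N3=alive,0

Derivation:
Op 1: N1 marks N2=alive -> (alive,v1)
Op 2: N1 marks N2=alive -> (alive,v2)
Op 3: N3 marks N2=dead -> (dead,v1)
Op 4: gossip N3<->N2 -> N3.N0=(alive,v0) N3.N1=(alive,v0) N3.N2=(dead,v1) N3.N3=(alive,v0) | N2.N0=(alive,v0) N2.N1=(alive,v0) N2.N2=(dead,v1) N2.N3=(alive,v0)
Op 5: N2 marks N2=dead -> (dead,v2)
Op 6: gossip N0<->N1 -> N0.N0=(alive,v0) N0.N1=(alive,v0) N0.N2=(alive,v2) N0.N3=(alive,v0) | N1.N0=(alive,v0) N1.N1=(alive,v0) N1.N2=(alive,v2) N1.N3=(alive,v0)
Op 7: gossip N2<->N0 -> N2.N0=(alive,v0) N2.N1=(alive,v0) N2.N2=(dead,v2) N2.N3=(alive,v0) | N0.N0=(alive,v0) N0.N1=(alive,v0) N0.N2=(alive,v2) N0.N3=(alive,v0)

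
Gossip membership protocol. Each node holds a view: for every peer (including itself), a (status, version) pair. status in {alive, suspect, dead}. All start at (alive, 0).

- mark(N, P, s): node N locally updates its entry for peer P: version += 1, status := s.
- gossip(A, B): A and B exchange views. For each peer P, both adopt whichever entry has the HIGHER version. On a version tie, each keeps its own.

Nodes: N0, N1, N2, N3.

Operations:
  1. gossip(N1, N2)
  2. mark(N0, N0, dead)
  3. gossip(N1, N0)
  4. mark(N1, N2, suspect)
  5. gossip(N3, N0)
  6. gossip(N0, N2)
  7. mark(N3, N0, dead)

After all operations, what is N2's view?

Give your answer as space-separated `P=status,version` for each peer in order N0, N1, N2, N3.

Op 1: gossip N1<->N2 -> N1.N0=(alive,v0) N1.N1=(alive,v0) N1.N2=(alive,v0) N1.N3=(alive,v0) | N2.N0=(alive,v0) N2.N1=(alive,v0) N2.N2=(alive,v0) N2.N3=(alive,v0)
Op 2: N0 marks N0=dead -> (dead,v1)
Op 3: gossip N1<->N0 -> N1.N0=(dead,v1) N1.N1=(alive,v0) N1.N2=(alive,v0) N1.N3=(alive,v0) | N0.N0=(dead,v1) N0.N1=(alive,v0) N0.N2=(alive,v0) N0.N3=(alive,v0)
Op 4: N1 marks N2=suspect -> (suspect,v1)
Op 5: gossip N3<->N0 -> N3.N0=(dead,v1) N3.N1=(alive,v0) N3.N2=(alive,v0) N3.N3=(alive,v0) | N0.N0=(dead,v1) N0.N1=(alive,v0) N0.N2=(alive,v0) N0.N3=(alive,v0)
Op 6: gossip N0<->N2 -> N0.N0=(dead,v1) N0.N1=(alive,v0) N0.N2=(alive,v0) N0.N3=(alive,v0) | N2.N0=(dead,v1) N2.N1=(alive,v0) N2.N2=(alive,v0) N2.N3=(alive,v0)
Op 7: N3 marks N0=dead -> (dead,v2)

Answer: N0=dead,1 N1=alive,0 N2=alive,0 N3=alive,0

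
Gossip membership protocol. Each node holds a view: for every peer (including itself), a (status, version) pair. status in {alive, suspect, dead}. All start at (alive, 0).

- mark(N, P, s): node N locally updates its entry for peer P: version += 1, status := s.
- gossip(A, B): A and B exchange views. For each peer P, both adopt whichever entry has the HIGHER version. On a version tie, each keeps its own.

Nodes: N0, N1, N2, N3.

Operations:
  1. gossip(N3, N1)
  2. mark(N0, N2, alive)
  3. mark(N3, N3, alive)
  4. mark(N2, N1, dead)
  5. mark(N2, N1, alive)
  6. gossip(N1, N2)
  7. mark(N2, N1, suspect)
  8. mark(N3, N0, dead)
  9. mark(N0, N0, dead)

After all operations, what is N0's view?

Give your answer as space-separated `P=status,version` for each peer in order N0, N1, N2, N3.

Answer: N0=dead,1 N1=alive,0 N2=alive,1 N3=alive,0

Derivation:
Op 1: gossip N3<->N1 -> N3.N0=(alive,v0) N3.N1=(alive,v0) N3.N2=(alive,v0) N3.N3=(alive,v0) | N1.N0=(alive,v0) N1.N1=(alive,v0) N1.N2=(alive,v0) N1.N3=(alive,v0)
Op 2: N0 marks N2=alive -> (alive,v1)
Op 3: N3 marks N3=alive -> (alive,v1)
Op 4: N2 marks N1=dead -> (dead,v1)
Op 5: N2 marks N1=alive -> (alive,v2)
Op 6: gossip N1<->N2 -> N1.N0=(alive,v0) N1.N1=(alive,v2) N1.N2=(alive,v0) N1.N3=(alive,v0) | N2.N0=(alive,v0) N2.N1=(alive,v2) N2.N2=(alive,v0) N2.N3=(alive,v0)
Op 7: N2 marks N1=suspect -> (suspect,v3)
Op 8: N3 marks N0=dead -> (dead,v1)
Op 9: N0 marks N0=dead -> (dead,v1)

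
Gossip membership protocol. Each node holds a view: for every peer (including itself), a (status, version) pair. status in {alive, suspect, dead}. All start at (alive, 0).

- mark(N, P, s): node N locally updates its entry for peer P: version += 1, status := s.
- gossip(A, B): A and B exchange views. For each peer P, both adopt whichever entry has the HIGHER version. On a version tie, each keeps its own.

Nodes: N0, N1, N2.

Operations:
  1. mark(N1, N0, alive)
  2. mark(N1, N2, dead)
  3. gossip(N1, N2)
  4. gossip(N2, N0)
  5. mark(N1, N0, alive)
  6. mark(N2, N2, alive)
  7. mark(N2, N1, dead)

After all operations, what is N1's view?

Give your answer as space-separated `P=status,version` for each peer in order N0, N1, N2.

Answer: N0=alive,2 N1=alive,0 N2=dead,1

Derivation:
Op 1: N1 marks N0=alive -> (alive,v1)
Op 2: N1 marks N2=dead -> (dead,v1)
Op 3: gossip N1<->N2 -> N1.N0=(alive,v1) N1.N1=(alive,v0) N1.N2=(dead,v1) | N2.N0=(alive,v1) N2.N1=(alive,v0) N2.N2=(dead,v1)
Op 4: gossip N2<->N0 -> N2.N0=(alive,v1) N2.N1=(alive,v0) N2.N2=(dead,v1) | N0.N0=(alive,v1) N0.N1=(alive,v0) N0.N2=(dead,v1)
Op 5: N1 marks N0=alive -> (alive,v2)
Op 6: N2 marks N2=alive -> (alive,v2)
Op 7: N2 marks N1=dead -> (dead,v1)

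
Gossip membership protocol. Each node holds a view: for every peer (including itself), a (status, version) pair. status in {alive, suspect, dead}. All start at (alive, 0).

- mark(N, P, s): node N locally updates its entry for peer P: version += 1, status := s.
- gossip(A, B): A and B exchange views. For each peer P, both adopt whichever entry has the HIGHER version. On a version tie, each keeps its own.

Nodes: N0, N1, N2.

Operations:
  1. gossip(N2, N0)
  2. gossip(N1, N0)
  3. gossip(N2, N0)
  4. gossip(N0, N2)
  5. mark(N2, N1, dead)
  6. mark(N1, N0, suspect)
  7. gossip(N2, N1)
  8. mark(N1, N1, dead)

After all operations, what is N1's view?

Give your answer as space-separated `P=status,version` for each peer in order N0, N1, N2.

Answer: N0=suspect,1 N1=dead,2 N2=alive,0

Derivation:
Op 1: gossip N2<->N0 -> N2.N0=(alive,v0) N2.N1=(alive,v0) N2.N2=(alive,v0) | N0.N0=(alive,v0) N0.N1=(alive,v0) N0.N2=(alive,v0)
Op 2: gossip N1<->N0 -> N1.N0=(alive,v0) N1.N1=(alive,v0) N1.N2=(alive,v0) | N0.N0=(alive,v0) N0.N1=(alive,v0) N0.N2=(alive,v0)
Op 3: gossip N2<->N0 -> N2.N0=(alive,v0) N2.N1=(alive,v0) N2.N2=(alive,v0) | N0.N0=(alive,v0) N0.N1=(alive,v0) N0.N2=(alive,v0)
Op 4: gossip N0<->N2 -> N0.N0=(alive,v0) N0.N1=(alive,v0) N0.N2=(alive,v0) | N2.N0=(alive,v0) N2.N1=(alive,v0) N2.N2=(alive,v0)
Op 5: N2 marks N1=dead -> (dead,v1)
Op 6: N1 marks N0=suspect -> (suspect,v1)
Op 7: gossip N2<->N1 -> N2.N0=(suspect,v1) N2.N1=(dead,v1) N2.N2=(alive,v0) | N1.N0=(suspect,v1) N1.N1=(dead,v1) N1.N2=(alive,v0)
Op 8: N1 marks N1=dead -> (dead,v2)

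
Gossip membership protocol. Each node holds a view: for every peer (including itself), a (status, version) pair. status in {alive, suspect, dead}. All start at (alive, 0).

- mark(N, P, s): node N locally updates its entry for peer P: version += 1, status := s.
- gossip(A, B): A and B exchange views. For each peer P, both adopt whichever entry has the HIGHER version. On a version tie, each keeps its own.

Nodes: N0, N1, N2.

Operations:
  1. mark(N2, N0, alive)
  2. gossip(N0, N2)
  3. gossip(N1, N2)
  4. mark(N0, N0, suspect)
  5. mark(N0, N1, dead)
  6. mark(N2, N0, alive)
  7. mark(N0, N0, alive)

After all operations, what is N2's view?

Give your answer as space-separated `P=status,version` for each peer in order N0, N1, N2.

Answer: N0=alive,2 N1=alive,0 N2=alive,0

Derivation:
Op 1: N2 marks N0=alive -> (alive,v1)
Op 2: gossip N0<->N2 -> N0.N0=(alive,v1) N0.N1=(alive,v0) N0.N2=(alive,v0) | N2.N0=(alive,v1) N2.N1=(alive,v0) N2.N2=(alive,v0)
Op 3: gossip N1<->N2 -> N1.N0=(alive,v1) N1.N1=(alive,v0) N1.N2=(alive,v0) | N2.N0=(alive,v1) N2.N1=(alive,v0) N2.N2=(alive,v0)
Op 4: N0 marks N0=suspect -> (suspect,v2)
Op 5: N0 marks N1=dead -> (dead,v1)
Op 6: N2 marks N0=alive -> (alive,v2)
Op 7: N0 marks N0=alive -> (alive,v3)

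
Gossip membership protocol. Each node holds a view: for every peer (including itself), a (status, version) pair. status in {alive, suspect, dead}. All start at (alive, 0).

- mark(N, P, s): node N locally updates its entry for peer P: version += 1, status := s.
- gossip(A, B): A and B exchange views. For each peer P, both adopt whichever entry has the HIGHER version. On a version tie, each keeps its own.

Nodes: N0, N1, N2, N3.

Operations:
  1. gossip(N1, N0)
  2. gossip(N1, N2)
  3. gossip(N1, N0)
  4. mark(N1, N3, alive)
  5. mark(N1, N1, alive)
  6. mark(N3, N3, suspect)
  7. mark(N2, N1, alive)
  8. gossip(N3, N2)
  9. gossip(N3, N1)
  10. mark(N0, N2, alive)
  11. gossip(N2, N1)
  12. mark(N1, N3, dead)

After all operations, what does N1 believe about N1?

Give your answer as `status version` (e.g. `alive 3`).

Op 1: gossip N1<->N0 -> N1.N0=(alive,v0) N1.N1=(alive,v0) N1.N2=(alive,v0) N1.N3=(alive,v0) | N0.N0=(alive,v0) N0.N1=(alive,v0) N0.N2=(alive,v0) N0.N3=(alive,v0)
Op 2: gossip N1<->N2 -> N1.N0=(alive,v0) N1.N1=(alive,v0) N1.N2=(alive,v0) N1.N3=(alive,v0) | N2.N0=(alive,v0) N2.N1=(alive,v0) N2.N2=(alive,v0) N2.N3=(alive,v0)
Op 3: gossip N1<->N0 -> N1.N0=(alive,v0) N1.N1=(alive,v0) N1.N2=(alive,v0) N1.N3=(alive,v0) | N0.N0=(alive,v0) N0.N1=(alive,v0) N0.N2=(alive,v0) N0.N3=(alive,v0)
Op 4: N1 marks N3=alive -> (alive,v1)
Op 5: N1 marks N1=alive -> (alive,v1)
Op 6: N3 marks N3=suspect -> (suspect,v1)
Op 7: N2 marks N1=alive -> (alive,v1)
Op 8: gossip N3<->N2 -> N3.N0=(alive,v0) N3.N1=(alive,v1) N3.N2=(alive,v0) N3.N3=(suspect,v1) | N2.N0=(alive,v0) N2.N1=(alive,v1) N2.N2=(alive,v0) N2.N3=(suspect,v1)
Op 9: gossip N3<->N1 -> N3.N0=(alive,v0) N3.N1=(alive,v1) N3.N2=(alive,v0) N3.N3=(suspect,v1) | N1.N0=(alive,v0) N1.N1=(alive,v1) N1.N2=(alive,v0) N1.N3=(alive,v1)
Op 10: N0 marks N2=alive -> (alive,v1)
Op 11: gossip N2<->N1 -> N2.N0=(alive,v0) N2.N1=(alive,v1) N2.N2=(alive,v0) N2.N3=(suspect,v1) | N1.N0=(alive,v0) N1.N1=(alive,v1) N1.N2=(alive,v0) N1.N3=(alive,v1)
Op 12: N1 marks N3=dead -> (dead,v2)

Answer: alive 1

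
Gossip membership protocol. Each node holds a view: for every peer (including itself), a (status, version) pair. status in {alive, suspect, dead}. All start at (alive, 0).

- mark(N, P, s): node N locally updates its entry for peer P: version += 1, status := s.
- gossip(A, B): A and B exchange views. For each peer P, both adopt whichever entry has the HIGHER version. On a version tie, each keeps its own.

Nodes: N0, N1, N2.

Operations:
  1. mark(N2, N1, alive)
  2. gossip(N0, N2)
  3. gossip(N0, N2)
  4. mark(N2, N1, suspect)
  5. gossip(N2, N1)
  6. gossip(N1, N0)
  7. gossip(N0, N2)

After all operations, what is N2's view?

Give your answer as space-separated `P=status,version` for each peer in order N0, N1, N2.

Op 1: N2 marks N1=alive -> (alive,v1)
Op 2: gossip N0<->N2 -> N0.N0=(alive,v0) N0.N1=(alive,v1) N0.N2=(alive,v0) | N2.N0=(alive,v0) N2.N1=(alive,v1) N2.N2=(alive,v0)
Op 3: gossip N0<->N2 -> N0.N0=(alive,v0) N0.N1=(alive,v1) N0.N2=(alive,v0) | N2.N0=(alive,v0) N2.N1=(alive,v1) N2.N2=(alive,v0)
Op 4: N2 marks N1=suspect -> (suspect,v2)
Op 5: gossip N2<->N1 -> N2.N0=(alive,v0) N2.N1=(suspect,v2) N2.N2=(alive,v0) | N1.N0=(alive,v0) N1.N1=(suspect,v2) N1.N2=(alive,v0)
Op 6: gossip N1<->N0 -> N1.N0=(alive,v0) N1.N1=(suspect,v2) N1.N2=(alive,v0) | N0.N0=(alive,v0) N0.N1=(suspect,v2) N0.N2=(alive,v0)
Op 7: gossip N0<->N2 -> N0.N0=(alive,v0) N0.N1=(suspect,v2) N0.N2=(alive,v0) | N2.N0=(alive,v0) N2.N1=(suspect,v2) N2.N2=(alive,v0)

Answer: N0=alive,0 N1=suspect,2 N2=alive,0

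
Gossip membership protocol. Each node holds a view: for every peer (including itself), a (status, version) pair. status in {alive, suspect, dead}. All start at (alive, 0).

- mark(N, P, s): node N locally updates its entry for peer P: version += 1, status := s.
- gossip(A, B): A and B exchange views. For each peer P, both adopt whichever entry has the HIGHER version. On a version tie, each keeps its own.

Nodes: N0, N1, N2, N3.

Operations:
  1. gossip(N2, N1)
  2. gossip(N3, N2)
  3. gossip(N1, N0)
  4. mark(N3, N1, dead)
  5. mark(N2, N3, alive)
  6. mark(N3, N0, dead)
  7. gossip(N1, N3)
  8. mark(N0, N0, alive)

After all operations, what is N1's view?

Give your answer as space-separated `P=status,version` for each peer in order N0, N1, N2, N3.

Op 1: gossip N2<->N1 -> N2.N0=(alive,v0) N2.N1=(alive,v0) N2.N2=(alive,v0) N2.N3=(alive,v0) | N1.N0=(alive,v0) N1.N1=(alive,v0) N1.N2=(alive,v0) N1.N3=(alive,v0)
Op 2: gossip N3<->N2 -> N3.N0=(alive,v0) N3.N1=(alive,v0) N3.N2=(alive,v0) N3.N3=(alive,v0) | N2.N0=(alive,v0) N2.N1=(alive,v0) N2.N2=(alive,v0) N2.N3=(alive,v0)
Op 3: gossip N1<->N0 -> N1.N0=(alive,v0) N1.N1=(alive,v0) N1.N2=(alive,v0) N1.N3=(alive,v0) | N0.N0=(alive,v0) N0.N1=(alive,v0) N0.N2=(alive,v0) N0.N3=(alive,v0)
Op 4: N3 marks N1=dead -> (dead,v1)
Op 5: N2 marks N3=alive -> (alive,v1)
Op 6: N3 marks N0=dead -> (dead,v1)
Op 7: gossip N1<->N3 -> N1.N0=(dead,v1) N1.N1=(dead,v1) N1.N2=(alive,v0) N1.N3=(alive,v0) | N3.N0=(dead,v1) N3.N1=(dead,v1) N3.N2=(alive,v0) N3.N3=(alive,v0)
Op 8: N0 marks N0=alive -> (alive,v1)

Answer: N0=dead,1 N1=dead,1 N2=alive,0 N3=alive,0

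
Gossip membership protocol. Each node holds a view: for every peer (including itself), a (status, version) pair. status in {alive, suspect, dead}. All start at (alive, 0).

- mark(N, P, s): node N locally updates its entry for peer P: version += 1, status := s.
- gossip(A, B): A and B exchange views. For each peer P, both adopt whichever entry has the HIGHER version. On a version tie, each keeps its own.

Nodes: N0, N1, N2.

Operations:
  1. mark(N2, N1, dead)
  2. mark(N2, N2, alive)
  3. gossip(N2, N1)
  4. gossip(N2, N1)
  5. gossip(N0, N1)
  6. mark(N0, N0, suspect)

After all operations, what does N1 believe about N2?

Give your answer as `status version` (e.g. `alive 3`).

Answer: alive 1

Derivation:
Op 1: N2 marks N1=dead -> (dead,v1)
Op 2: N2 marks N2=alive -> (alive,v1)
Op 3: gossip N2<->N1 -> N2.N0=(alive,v0) N2.N1=(dead,v1) N2.N2=(alive,v1) | N1.N0=(alive,v0) N1.N1=(dead,v1) N1.N2=(alive,v1)
Op 4: gossip N2<->N1 -> N2.N0=(alive,v0) N2.N1=(dead,v1) N2.N2=(alive,v1) | N1.N0=(alive,v0) N1.N1=(dead,v1) N1.N2=(alive,v1)
Op 5: gossip N0<->N1 -> N0.N0=(alive,v0) N0.N1=(dead,v1) N0.N2=(alive,v1) | N1.N0=(alive,v0) N1.N1=(dead,v1) N1.N2=(alive,v1)
Op 6: N0 marks N0=suspect -> (suspect,v1)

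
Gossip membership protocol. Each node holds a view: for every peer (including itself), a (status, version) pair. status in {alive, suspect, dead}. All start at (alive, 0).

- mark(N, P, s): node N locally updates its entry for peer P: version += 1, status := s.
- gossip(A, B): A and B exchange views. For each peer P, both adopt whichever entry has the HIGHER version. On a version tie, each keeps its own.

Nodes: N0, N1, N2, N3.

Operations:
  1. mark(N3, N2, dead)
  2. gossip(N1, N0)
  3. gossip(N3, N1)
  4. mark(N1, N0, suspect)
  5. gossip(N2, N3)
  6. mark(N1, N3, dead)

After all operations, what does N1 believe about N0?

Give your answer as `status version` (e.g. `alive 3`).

Answer: suspect 1

Derivation:
Op 1: N3 marks N2=dead -> (dead,v1)
Op 2: gossip N1<->N0 -> N1.N0=(alive,v0) N1.N1=(alive,v0) N1.N2=(alive,v0) N1.N3=(alive,v0) | N0.N0=(alive,v0) N0.N1=(alive,v0) N0.N2=(alive,v0) N0.N3=(alive,v0)
Op 3: gossip N3<->N1 -> N3.N0=(alive,v0) N3.N1=(alive,v0) N3.N2=(dead,v1) N3.N3=(alive,v0) | N1.N0=(alive,v0) N1.N1=(alive,v0) N1.N2=(dead,v1) N1.N3=(alive,v0)
Op 4: N1 marks N0=suspect -> (suspect,v1)
Op 5: gossip N2<->N3 -> N2.N0=(alive,v0) N2.N1=(alive,v0) N2.N2=(dead,v1) N2.N3=(alive,v0) | N3.N0=(alive,v0) N3.N1=(alive,v0) N3.N2=(dead,v1) N3.N3=(alive,v0)
Op 6: N1 marks N3=dead -> (dead,v1)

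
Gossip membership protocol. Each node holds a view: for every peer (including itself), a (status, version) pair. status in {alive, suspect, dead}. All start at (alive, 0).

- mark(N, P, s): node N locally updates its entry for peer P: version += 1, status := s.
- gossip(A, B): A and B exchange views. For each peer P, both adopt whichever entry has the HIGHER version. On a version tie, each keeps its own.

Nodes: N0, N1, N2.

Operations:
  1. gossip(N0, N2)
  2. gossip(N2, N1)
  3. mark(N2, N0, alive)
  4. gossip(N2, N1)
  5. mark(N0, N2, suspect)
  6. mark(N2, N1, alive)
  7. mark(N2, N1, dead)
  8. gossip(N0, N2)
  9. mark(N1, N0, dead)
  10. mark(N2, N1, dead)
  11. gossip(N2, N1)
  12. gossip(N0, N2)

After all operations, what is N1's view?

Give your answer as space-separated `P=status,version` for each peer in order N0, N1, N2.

Op 1: gossip N0<->N2 -> N0.N0=(alive,v0) N0.N1=(alive,v0) N0.N2=(alive,v0) | N2.N0=(alive,v0) N2.N1=(alive,v0) N2.N2=(alive,v0)
Op 2: gossip N2<->N1 -> N2.N0=(alive,v0) N2.N1=(alive,v0) N2.N2=(alive,v0) | N1.N0=(alive,v0) N1.N1=(alive,v0) N1.N2=(alive,v0)
Op 3: N2 marks N0=alive -> (alive,v1)
Op 4: gossip N2<->N1 -> N2.N0=(alive,v1) N2.N1=(alive,v0) N2.N2=(alive,v0) | N1.N0=(alive,v1) N1.N1=(alive,v0) N1.N2=(alive,v0)
Op 5: N0 marks N2=suspect -> (suspect,v1)
Op 6: N2 marks N1=alive -> (alive,v1)
Op 7: N2 marks N1=dead -> (dead,v2)
Op 8: gossip N0<->N2 -> N0.N0=(alive,v1) N0.N1=(dead,v2) N0.N2=(suspect,v1) | N2.N0=(alive,v1) N2.N1=(dead,v2) N2.N2=(suspect,v1)
Op 9: N1 marks N0=dead -> (dead,v2)
Op 10: N2 marks N1=dead -> (dead,v3)
Op 11: gossip N2<->N1 -> N2.N0=(dead,v2) N2.N1=(dead,v3) N2.N2=(suspect,v1) | N1.N0=(dead,v2) N1.N1=(dead,v3) N1.N2=(suspect,v1)
Op 12: gossip N0<->N2 -> N0.N0=(dead,v2) N0.N1=(dead,v3) N0.N2=(suspect,v1) | N2.N0=(dead,v2) N2.N1=(dead,v3) N2.N2=(suspect,v1)

Answer: N0=dead,2 N1=dead,3 N2=suspect,1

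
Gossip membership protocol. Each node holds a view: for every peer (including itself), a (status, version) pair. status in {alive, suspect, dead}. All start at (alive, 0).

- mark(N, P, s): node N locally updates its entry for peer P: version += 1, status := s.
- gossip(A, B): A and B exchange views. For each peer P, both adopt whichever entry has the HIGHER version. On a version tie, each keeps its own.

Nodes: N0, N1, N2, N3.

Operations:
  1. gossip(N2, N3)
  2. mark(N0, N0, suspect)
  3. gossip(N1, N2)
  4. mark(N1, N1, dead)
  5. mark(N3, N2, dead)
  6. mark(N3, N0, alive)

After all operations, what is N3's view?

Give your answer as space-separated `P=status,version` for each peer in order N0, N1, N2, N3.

Op 1: gossip N2<->N3 -> N2.N0=(alive,v0) N2.N1=(alive,v0) N2.N2=(alive,v0) N2.N3=(alive,v0) | N3.N0=(alive,v0) N3.N1=(alive,v0) N3.N2=(alive,v0) N3.N3=(alive,v0)
Op 2: N0 marks N0=suspect -> (suspect,v1)
Op 3: gossip N1<->N2 -> N1.N0=(alive,v0) N1.N1=(alive,v0) N1.N2=(alive,v0) N1.N3=(alive,v0) | N2.N0=(alive,v0) N2.N1=(alive,v0) N2.N2=(alive,v0) N2.N3=(alive,v0)
Op 4: N1 marks N1=dead -> (dead,v1)
Op 5: N3 marks N2=dead -> (dead,v1)
Op 6: N3 marks N0=alive -> (alive,v1)

Answer: N0=alive,1 N1=alive,0 N2=dead,1 N3=alive,0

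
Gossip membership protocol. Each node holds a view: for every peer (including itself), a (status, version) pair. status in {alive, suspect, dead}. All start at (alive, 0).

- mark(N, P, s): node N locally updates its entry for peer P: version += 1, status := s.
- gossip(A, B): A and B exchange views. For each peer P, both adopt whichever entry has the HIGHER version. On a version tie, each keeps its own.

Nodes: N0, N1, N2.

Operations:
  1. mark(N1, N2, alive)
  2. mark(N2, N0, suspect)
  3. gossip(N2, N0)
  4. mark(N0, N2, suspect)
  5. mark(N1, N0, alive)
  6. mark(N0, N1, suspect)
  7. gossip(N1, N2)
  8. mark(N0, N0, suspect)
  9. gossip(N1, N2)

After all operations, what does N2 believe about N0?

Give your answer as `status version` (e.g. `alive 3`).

Op 1: N1 marks N2=alive -> (alive,v1)
Op 2: N2 marks N0=suspect -> (suspect,v1)
Op 3: gossip N2<->N0 -> N2.N0=(suspect,v1) N2.N1=(alive,v0) N2.N2=(alive,v0) | N0.N0=(suspect,v1) N0.N1=(alive,v0) N0.N2=(alive,v0)
Op 4: N0 marks N2=suspect -> (suspect,v1)
Op 5: N1 marks N0=alive -> (alive,v1)
Op 6: N0 marks N1=suspect -> (suspect,v1)
Op 7: gossip N1<->N2 -> N1.N0=(alive,v1) N1.N1=(alive,v0) N1.N2=(alive,v1) | N2.N0=(suspect,v1) N2.N1=(alive,v0) N2.N2=(alive,v1)
Op 8: N0 marks N0=suspect -> (suspect,v2)
Op 9: gossip N1<->N2 -> N1.N0=(alive,v1) N1.N1=(alive,v0) N1.N2=(alive,v1) | N2.N0=(suspect,v1) N2.N1=(alive,v0) N2.N2=(alive,v1)

Answer: suspect 1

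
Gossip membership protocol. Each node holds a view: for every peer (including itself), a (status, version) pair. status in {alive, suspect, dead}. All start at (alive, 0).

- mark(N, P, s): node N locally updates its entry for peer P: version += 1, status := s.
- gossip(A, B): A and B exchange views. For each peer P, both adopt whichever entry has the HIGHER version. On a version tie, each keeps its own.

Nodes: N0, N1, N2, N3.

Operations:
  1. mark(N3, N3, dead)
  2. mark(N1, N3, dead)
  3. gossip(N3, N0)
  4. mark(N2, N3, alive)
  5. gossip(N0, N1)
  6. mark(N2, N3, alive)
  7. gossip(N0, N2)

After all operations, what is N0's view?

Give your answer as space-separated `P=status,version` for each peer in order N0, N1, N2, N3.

Op 1: N3 marks N3=dead -> (dead,v1)
Op 2: N1 marks N3=dead -> (dead,v1)
Op 3: gossip N3<->N0 -> N3.N0=(alive,v0) N3.N1=(alive,v0) N3.N2=(alive,v0) N3.N3=(dead,v1) | N0.N0=(alive,v0) N0.N1=(alive,v0) N0.N2=(alive,v0) N0.N3=(dead,v1)
Op 4: N2 marks N3=alive -> (alive,v1)
Op 5: gossip N0<->N1 -> N0.N0=(alive,v0) N0.N1=(alive,v0) N0.N2=(alive,v0) N0.N3=(dead,v1) | N1.N0=(alive,v0) N1.N1=(alive,v0) N1.N2=(alive,v0) N1.N3=(dead,v1)
Op 6: N2 marks N3=alive -> (alive,v2)
Op 7: gossip N0<->N2 -> N0.N0=(alive,v0) N0.N1=(alive,v0) N0.N2=(alive,v0) N0.N3=(alive,v2) | N2.N0=(alive,v0) N2.N1=(alive,v0) N2.N2=(alive,v0) N2.N3=(alive,v2)

Answer: N0=alive,0 N1=alive,0 N2=alive,0 N3=alive,2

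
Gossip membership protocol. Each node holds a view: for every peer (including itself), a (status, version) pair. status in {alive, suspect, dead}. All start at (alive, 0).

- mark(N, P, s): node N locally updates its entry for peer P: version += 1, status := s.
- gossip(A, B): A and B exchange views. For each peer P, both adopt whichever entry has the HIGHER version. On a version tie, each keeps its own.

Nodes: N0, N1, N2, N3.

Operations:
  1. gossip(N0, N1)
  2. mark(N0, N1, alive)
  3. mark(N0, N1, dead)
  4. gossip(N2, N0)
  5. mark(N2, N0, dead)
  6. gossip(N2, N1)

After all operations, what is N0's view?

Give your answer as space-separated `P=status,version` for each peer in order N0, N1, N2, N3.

Answer: N0=alive,0 N1=dead,2 N2=alive,0 N3=alive,0

Derivation:
Op 1: gossip N0<->N1 -> N0.N0=(alive,v0) N0.N1=(alive,v0) N0.N2=(alive,v0) N0.N3=(alive,v0) | N1.N0=(alive,v0) N1.N1=(alive,v0) N1.N2=(alive,v0) N1.N3=(alive,v0)
Op 2: N0 marks N1=alive -> (alive,v1)
Op 3: N0 marks N1=dead -> (dead,v2)
Op 4: gossip N2<->N0 -> N2.N0=(alive,v0) N2.N1=(dead,v2) N2.N2=(alive,v0) N2.N3=(alive,v0) | N0.N0=(alive,v0) N0.N1=(dead,v2) N0.N2=(alive,v0) N0.N3=(alive,v0)
Op 5: N2 marks N0=dead -> (dead,v1)
Op 6: gossip N2<->N1 -> N2.N0=(dead,v1) N2.N1=(dead,v2) N2.N2=(alive,v0) N2.N3=(alive,v0) | N1.N0=(dead,v1) N1.N1=(dead,v2) N1.N2=(alive,v0) N1.N3=(alive,v0)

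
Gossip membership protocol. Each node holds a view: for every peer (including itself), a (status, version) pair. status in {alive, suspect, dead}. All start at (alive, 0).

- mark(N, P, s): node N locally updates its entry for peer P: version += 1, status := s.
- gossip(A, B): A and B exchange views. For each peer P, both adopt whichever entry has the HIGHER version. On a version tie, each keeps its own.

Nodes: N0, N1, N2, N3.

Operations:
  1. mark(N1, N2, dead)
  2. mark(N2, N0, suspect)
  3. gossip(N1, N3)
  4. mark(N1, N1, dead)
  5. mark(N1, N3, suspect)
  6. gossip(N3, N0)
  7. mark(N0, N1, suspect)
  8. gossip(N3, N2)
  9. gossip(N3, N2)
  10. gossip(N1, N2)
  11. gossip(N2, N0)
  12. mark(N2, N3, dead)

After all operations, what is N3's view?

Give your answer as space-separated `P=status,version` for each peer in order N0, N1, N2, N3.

Op 1: N1 marks N2=dead -> (dead,v1)
Op 2: N2 marks N0=suspect -> (suspect,v1)
Op 3: gossip N1<->N3 -> N1.N0=(alive,v0) N1.N1=(alive,v0) N1.N2=(dead,v1) N1.N3=(alive,v0) | N3.N0=(alive,v0) N3.N1=(alive,v0) N3.N2=(dead,v1) N3.N3=(alive,v0)
Op 4: N1 marks N1=dead -> (dead,v1)
Op 5: N1 marks N3=suspect -> (suspect,v1)
Op 6: gossip N3<->N0 -> N3.N0=(alive,v0) N3.N1=(alive,v0) N3.N2=(dead,v1) N3.N3=(alive,v0) | N0.N0=(alive,v0) N0.N1=(alive,v0) N0.N2=(dead,v1) N0.N3=(alive,v0)
Op 7: N0 marks N1=suspect -> (suspect,v1)
Op 8: gossip N3<->N2 -> N3.N0=(suspect,v1) N3.N1=(alive,v0) N3.N2=(dead,v1) N3.N3=(alive,v0) | N2.N0=(suspect,v1) N2.N1=(alive,v0) N2.N2=(dead,v1) N2.N3=(alive,v0)
Op 9: gossip N3<->N2 -> N3.N0=(suspect,v1) N3.N1=(alive,v0) N3.N2=(dead,v1) N3.N3=(alive,v0) | N2.N0=(suspect,v1) N2.N1=(alive,v0) N2.N2=(dead,v1) N2.N3=(alive,v0)
Op 10: gossip N1<->N2 -> N1.N0=(suspect,v1) N1.N1=(dead,v1) N1.N2=(dead,v1) N1.N3=(suspect,v1) | N2.N0=(suspect,v1) N2.N1=(dead,v1) N2.N2=(dead,v1) N2.N3=(suspect,v1)
Op 11: gossip N2<->N0 -> N2.N0=(suspect,v1) N2.N1=(dead,v1) N2.N2=(dead,v1) N2.N3=(suspect,v1) | N0.N0=(suspect,v1) N0.N1=(suspect,v1) N0.N2=(dead,v1) N0.N3=(suspect,v1)
Op 12: N2 marks N3=dead -> (dead,v2)

Answer: N0=suspect,1 N1=alive,0 N2=dead,1 N3=alive,0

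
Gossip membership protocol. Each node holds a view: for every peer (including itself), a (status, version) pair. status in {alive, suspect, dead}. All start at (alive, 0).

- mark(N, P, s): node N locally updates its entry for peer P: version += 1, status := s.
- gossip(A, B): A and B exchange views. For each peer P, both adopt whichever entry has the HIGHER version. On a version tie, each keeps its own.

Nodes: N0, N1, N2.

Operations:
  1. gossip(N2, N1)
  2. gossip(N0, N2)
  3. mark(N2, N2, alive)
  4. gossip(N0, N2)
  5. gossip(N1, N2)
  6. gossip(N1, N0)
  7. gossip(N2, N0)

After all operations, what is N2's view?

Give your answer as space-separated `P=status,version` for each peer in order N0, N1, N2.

Answer: N0=alive,0 N1=alive,0 N2=alive,1

Derivation:
Op 1: gossip N2<->N1 -> N2.N0=(alive,v0) N2.N1=(alive,v0) N2.N2=(alive,v0) | N1.N0=(alive,v0) N1.N1=(alive,v0) N1.N2=(alive,v0)
Op 2: gossip N0<->N2 -> N0.N0=(alive,v0) N0.N1=(alive,v0) N0.N2=(alive,v0) | N2.N0=(alive,v0) N2.N1=(alive,v0) N2.N2=(alive,v0)
Op 3: N2 marks N2=alive -> (alive,v1)
Op 4: gossip N0<->N2 -> N0.N0=(alive,v0) N0.N1=(alive,v0) N0.N2=(alive,v1) | N2.N0=(alive,v0) N2.N1=(alive,v0) N2.N2=(alive,v1)
Op 5: gossip N1<->N2 -> N1.N0=(alive,v0) N1.N1=(alive,v0) N1.N2=(alive,v1) | N2.N0=(alive,v0) N2.N1=(alive,v0) N2.N2=(alive,v1)
Op 6: gossip N1<->N0 -> N1.N0=(alive,v0) N1.N1=(alive,v0) N1.N2=(alive,v1) | N0.N0=(alive,v0) N0.N1=(alive,v0) N0.N2=(alive,v1)
Op 7: gossip N2<->N0 -> N2.N0=(alive,v0) N2.N1=(alive,v0) N2.N2=(alive,v1) | N0.N0=(alive,v0) N0.N1=(alive,v0) N0.N2=(alive,v1)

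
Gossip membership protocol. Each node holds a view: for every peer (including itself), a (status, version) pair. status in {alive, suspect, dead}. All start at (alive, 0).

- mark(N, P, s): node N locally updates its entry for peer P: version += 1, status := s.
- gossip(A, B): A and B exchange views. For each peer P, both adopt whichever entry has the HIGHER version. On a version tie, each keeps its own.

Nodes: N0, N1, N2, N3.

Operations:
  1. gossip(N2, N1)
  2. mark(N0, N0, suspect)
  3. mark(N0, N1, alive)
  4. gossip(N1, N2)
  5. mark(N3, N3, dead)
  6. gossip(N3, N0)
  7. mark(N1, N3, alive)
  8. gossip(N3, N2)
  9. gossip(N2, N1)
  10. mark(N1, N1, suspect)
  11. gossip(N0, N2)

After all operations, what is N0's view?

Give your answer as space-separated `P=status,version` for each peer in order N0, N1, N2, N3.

Op 1: gossip N2<->N1 -> N2.N0=(alive,v0) N2.N1=(alive,v0) N2.N2=(alive,v0) N2.N3=(alive,v0) | N1.N0=(alive,v0) N1.N1=(alive,v0) N1.N2=(alive,v0) N1.N3=(alive,v0)
Op 2: N0 marks N0=suspect -> (suspect,v1)
Op 3: N0 marks N1=alive -> (alive,v1)
Op 4: gossip N1<->N2 -> N1.N0=(alive,v0) N1.N1=(alive,v0) N1.N2=(alive,v0) N1.N3=(alive,v0) | N2.N0=(alive,v0) N2.N1=(alive,v0) N2.N2=(alive,v0) N2.N3=(alive,v0)
Op 5: N3 marks N3=dead -> (dead,v1)
Op 6: gossip N3<->N0 -> N3.N0=(suspect,v1) N3.N1=(alive,v1) N3.N2=(alive,v0) N3.N3=(dead,v1) | N0.N0=(suspect,v1) N0.N1=(alive,v1) N0.N2=(alive,v0) N0.N3=(dead,v1)
Op 7: N1 marks N3=alive -> (alive,v1)
Op 8: gossip N3<->N2 -> N3.N0=(suspect,v1) N3.N1=(alive,v1) N3.N2=(alive,v0) N3.N3=(dead,v1) | N2.N0=(suspect,v1) N2.N1=(alive,v1) N2.N2=(alive,v0) N2.N3=(dead,v1)
Op 9: gossip N2<->N1 -> N2.N0=(suspect,v1) N2.N1=(alive,v1) N2.N2=(alive,v0) N2.N3=(dead,v1) | N1.N0=(suspect,v1) N1.N1=(alive,v1) N1.N2=(alive,v0) N1.N3=(alive,v1)
Op 10: N1 marks N1=suspect -> (suspect,v2)
Op 11: gossip N0<->N2 -> N0.N0=(suspect,v1) N0.N1=(alive,v1) N0.N2=(alive,v0) N0.N3=(dead,v1) | N2.N0=(suspect,v1) N2.N1=(alive,v1) N2.N2=(alive,v0) N2.N3=(dead,v1)

Answer: N0=suspect,1 N1=alive,1 N2=alive,0 N3=dead,1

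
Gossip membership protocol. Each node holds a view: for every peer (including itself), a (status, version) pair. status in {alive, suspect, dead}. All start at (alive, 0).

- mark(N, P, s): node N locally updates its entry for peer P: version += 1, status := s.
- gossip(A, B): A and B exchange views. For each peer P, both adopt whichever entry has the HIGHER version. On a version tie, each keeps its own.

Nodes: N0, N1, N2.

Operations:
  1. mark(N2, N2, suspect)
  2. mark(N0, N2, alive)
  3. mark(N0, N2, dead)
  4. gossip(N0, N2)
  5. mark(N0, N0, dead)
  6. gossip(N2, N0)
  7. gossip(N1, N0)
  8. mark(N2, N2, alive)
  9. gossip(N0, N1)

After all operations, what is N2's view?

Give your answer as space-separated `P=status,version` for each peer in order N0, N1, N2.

Answer: N0=dead,1 N1=alive,0 N2=alive,3

Derivation:
Op 1: N2 marks N2=suspect -> (suspect,v1)
Op 2: N0 marks N2=alive -> (alive,v1)
Op 3: N0 marks N2=dead -> (dead,v2)
Op 4: gossip N0<->N2 -> N0.N0=(alive,v0) N0.N1=(alive,v0) N0.N2=(dead,v2) | N2.N0=(alive,v0) N2.N1=(alive,v0) N2.N2=(dead,v2)
Op 5: N0 marks N0=dead -> (dead,v1)
Op 6: gossip N2<->N0 -> N2.N0=(dead,v1) N2.N1=(alive,v0) N2.N2=(dead,v2) | N0.N0=(dead,v1) N0.N1=(alive,v0) N0.N2=(dead,v2)
Op 7: gossip N1<->N0 -> N1.N0=(dead,v1) N1.N1=(alive,v0) N1.N2=(dead,v2) | N0.N0=(dead,v1) N0.N1=(alive,v0) N0.N2=(dead,v2)
Op 8: N2 marks N2=alive -> (alive,v3)
Op 9: gossip N0<->N1 -> N0.N0=(dead,v1) N0.N1=(alive,v0) N0.N2=(dead,v2) | N1.N0=(dead,v1) N1.N1=(alive,v0) N1.N2=(dead,v2)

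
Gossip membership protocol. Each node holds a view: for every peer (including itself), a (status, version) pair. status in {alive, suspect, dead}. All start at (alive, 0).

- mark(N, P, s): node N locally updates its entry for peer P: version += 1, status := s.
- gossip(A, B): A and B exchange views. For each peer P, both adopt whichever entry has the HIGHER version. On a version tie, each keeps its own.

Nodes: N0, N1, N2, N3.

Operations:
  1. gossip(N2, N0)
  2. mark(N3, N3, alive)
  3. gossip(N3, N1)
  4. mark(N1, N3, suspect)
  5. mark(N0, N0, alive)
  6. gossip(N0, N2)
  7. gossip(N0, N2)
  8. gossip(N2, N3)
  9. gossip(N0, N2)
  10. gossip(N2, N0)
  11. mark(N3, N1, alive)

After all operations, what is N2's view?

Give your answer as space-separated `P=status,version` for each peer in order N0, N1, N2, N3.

Op 1: gossip N2<->N0 -> N2.N0=(alive,v0) N2.N1=(alive,v0) N2.N2=(alive,v0) N2.N3=(alive,v0) | N0.N0=(alive,v0) N0.N1=(alive,v0) N0.N2=(alive,v0) N0.N3=(alive,v0)
Op 2: N3 marks N3=alive -> (alive,v1)
Op 3: gossip N3<->N1 -> N3.N0=(alive,v0) N3.N1=(alive,v0) N3.N2=(alive,v0) N3.N3=(alive,v1) | N1.N0=(alive,v0) N1.N1=(alive,v0) N1.N2=(alive,v0) N1.N3=(alive,v1)
Op 4: N1 marks N3=suspect -> (suspect,v2)
Op 5: N0 marks N0=alive -> (alive,v1)
Op 6: gossip N0<->N2 -> N0.N0=(alive,v1) N0.N1=(alive,v0) N0.N2=(alive,v0) N0.N3=(alive,v0) | N2.N0=(alive,v1) N2.N1=(alive,v0) N2.N2=(alive,v0) N2.N3=(alive,v0)
Op 7: gossip N0<->N2 -> N0.N0=(alive,v1) N0.N1=(alive,v0) N0.N2=(alive,v0) N0.N3=(alive,v0) | N2.N0=(alive,v1) N2.N1=(alive,v0) N2.N2=(alive,v0) N2.N3=(alive,v0)
Op 8: gossip N2<->N3 -> N2.N0=(alive,v1) N2.N1=(alive,v0) N2.N2=(alive,v0) N2.N3=(alive,v1) | N3.N0=(alive,v1) N3.N1=(alive,v0) N3.N2=(alive,v0) N3.N3=(alive,v1)
Op 9: gossip N0<->N2 -> N0.N0=(alive,v1) N0.N1=(alive,v0) N0.N2=(alive,v0) N0.N3=(alive,v1) | N2.N0=(alive,v1) N2.N1=(alive,v0) N2.N2=(alive,v0) N2.N3=(alive,v1)
Op 10: gossip N2<->N0 -> N2.N0=(alive,v1) N2.N1=(alive,v0) N2.N2=(alive,v0) N2.N3=(alive,v1) | N0.N0=(alive,v1) N0.N1=(alive,v0) N0.N2=(alive,v0) N0.N3=(alive,v1)
Op 11: N3 marks N1=alive -> (alive,v1)

Answer: N0=alive,1 N1=alive,0 N2=alive,0 N3=alive,1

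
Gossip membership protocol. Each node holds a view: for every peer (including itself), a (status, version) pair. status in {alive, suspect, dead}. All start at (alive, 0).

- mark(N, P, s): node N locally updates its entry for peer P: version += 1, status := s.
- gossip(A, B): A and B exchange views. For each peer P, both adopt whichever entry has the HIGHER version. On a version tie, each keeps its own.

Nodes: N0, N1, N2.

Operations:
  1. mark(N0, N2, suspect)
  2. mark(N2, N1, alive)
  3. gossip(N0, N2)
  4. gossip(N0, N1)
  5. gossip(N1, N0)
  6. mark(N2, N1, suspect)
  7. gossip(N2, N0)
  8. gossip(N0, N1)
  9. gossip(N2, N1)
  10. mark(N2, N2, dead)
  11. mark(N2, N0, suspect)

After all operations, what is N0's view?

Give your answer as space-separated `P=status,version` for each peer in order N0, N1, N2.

Op 1: N0 marks N2=suspect -> (suspect,v1)
Op 2: N2 marks N1=alive -> (alive,v1)
Op 3: gossip N0<->N2 -> N0.N0=(alive,v0) N0.N1=(alive,v1) N0.N2=(suspect,v1) | N2.N0=(alive,v0) N2.N1=(alive,v1) N2.N2=(suspect,v1)
Op 4: gossip N0<->N1 -> N0.N0=(alive,v0) N0.N1=(alive,v1) N0.N2=(suspect,v1) | N1.N0=(alive,v0) N1.N1=(alive,v1) N1.N2=(suspect,v1)
Op 5: gossip N1<->N0 -> N1.N0=(alive,v0) N1.N1=(alive,v1) N1.N2=(suspect,v1) | N0.N0=(alive,v0) N0.N1=(alive,v1) N0.N2=(suspect,v1)
Op 6: N2 marks N1=suspect -> (suspect,v2)
Op 7: gossip N2<->N0 -> N2.N0=(alive,v0) N2.N1=(suspect,v2) N2.N2=(suspect,v1) | N0.N0=(alive,v0) N0.N1=(suspect,v2) N0.N2=(suspect,v1)
Op 8: gossip N0<->N1 -> N0.N0=(alive,v0) N0.N1=(suspect,v2) N0.N2=(suspect,v1) | N1.N0=(alive,v0) N1.N1=(suspect,v2) N1.N2=(suspect,v1)
Op 9: gossip N2<->N1 -> N2.N0=(alive,v0) N2.N1=(suspect,v2) N2.N2=(suspect,v1) | N1.N0=(alive,v0) N1.N1=(suspect,v2) N1.N2=(suspect,v1)
Op 10: N2 marks N2=dead -> (dead,v2)
Op 11: N2 marks N0=suspect -> (suspect,v1)

Answer: N0=alive,0 N1=suspect,2 N2=suspect,1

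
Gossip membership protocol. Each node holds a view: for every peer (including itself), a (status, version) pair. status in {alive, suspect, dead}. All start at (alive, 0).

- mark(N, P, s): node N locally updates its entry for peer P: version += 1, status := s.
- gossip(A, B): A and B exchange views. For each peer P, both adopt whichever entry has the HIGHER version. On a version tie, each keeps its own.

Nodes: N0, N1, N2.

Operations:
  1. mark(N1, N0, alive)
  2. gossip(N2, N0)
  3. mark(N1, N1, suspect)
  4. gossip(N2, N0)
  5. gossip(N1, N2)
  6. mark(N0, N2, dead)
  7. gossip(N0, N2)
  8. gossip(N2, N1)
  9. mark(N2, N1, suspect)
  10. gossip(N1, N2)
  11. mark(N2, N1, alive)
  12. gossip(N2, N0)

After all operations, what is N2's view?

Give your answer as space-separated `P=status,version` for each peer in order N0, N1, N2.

Op 1: N1 marks N0=alive -> (alive,v1)
Op 2: gossip N2<->N0 -> N2.N0=(alive,v0) N2.N1=(alive,v0) N2.N2=(alive,v0) | N0.N0=(alive,v0) N0.N1=(alive,v0) N0.N2=(alive,v0)
Op 3: N1 marks N1=suspect -> (suspect,v1)
Op 4: gossip N2<->N0 -> N2.N0=(alive,v0) N2.N1=(alive,v0) N2.N2=(alive,v0) | N0.N0=(alive,v0) N0.N1=(alive,v0) N0.N2=(alive,v0)
Op 5: gossip N1<->N2 -> N1.N0=(alive,v1) N1.N1=(suspect,v1) N1.N2=(alive,v0) | N2.N0=(alive,v1) N2.N1=(suspect,v1) N2.N2=(alive,v0)
Op 6: N0 marks N2=dead -> (dead,v1)
Op 7: gossip N0<->N2 -> N0.N0=(alive,v1) N0.N1=(suspect,v1) N0.N2=(dead,v1) | N2.N0=(alive,v1) N2.N1=(suspect,v1) N2.N2=(dead,v1)
Op 8: gossip N2<->N1 -> N2.N0=(alive,v1) N2.N1=(suspect,v1) N2.N2=(dead,v1) | N1.N0=(alive,v1) N1.N1=(suspect,v1) N1.N2=(dead,v1)
Op 9: N2 marks N1=suspect -> (suspect,v2)
Op 10: gossip N1<->N2 -> N1.N0=(alive,v1) N1.N1=(suspect,v2) N1.N2=(dead,v1) | N2.N0=(alive,v1) N2.N1=(suspect,v2) N2.N2=(dead,v1)
Op 11: N2 marks N1=alive -> (alive,v3)
Op 12: gossip N2<->N0 -> N2.N0=(alive,v1) N2.N1=(alive,v3) N2.N2=(dead,v1) | N0.N0=(alive,v1) N0.N1=(alive,v3) N0.N2=(dead,v1)

Answer: N0=alive,1 N1=alive,3 N2=dead,1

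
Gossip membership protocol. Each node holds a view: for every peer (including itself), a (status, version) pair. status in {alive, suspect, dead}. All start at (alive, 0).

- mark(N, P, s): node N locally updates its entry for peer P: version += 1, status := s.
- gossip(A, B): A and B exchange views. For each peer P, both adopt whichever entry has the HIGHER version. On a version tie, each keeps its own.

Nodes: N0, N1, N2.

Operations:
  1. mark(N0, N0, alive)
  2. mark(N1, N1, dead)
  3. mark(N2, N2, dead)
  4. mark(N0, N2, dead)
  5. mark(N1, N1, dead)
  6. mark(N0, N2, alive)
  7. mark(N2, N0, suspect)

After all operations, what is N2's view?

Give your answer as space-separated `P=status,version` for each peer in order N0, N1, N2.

Op 1: N0 marks N0=alive -> (alive,v1)
Op 2: N1 marks N1=dead -> (dead,v1)
Op 3: N2 marks N2=dead -> (dead,v1)
Op 4: N0 marks N2=dead -> (dead,v1)
Op 5: N1 marks N1=dead -> (dead,v2)
Op 6: N0 marks N2=alive -> (alive,v2)
Op 7: N2 marks N0=suspect -> (suspect,v1)

Answer: N0=suspect,1 N1=alive,0 N2=dead,1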